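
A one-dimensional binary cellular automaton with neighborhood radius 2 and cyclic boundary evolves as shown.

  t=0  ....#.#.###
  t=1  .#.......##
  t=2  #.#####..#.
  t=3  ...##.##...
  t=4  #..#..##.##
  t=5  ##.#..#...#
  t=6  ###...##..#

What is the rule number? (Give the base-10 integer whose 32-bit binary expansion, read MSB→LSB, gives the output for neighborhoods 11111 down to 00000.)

3057766865

  nb #####: next=#  (t=2,i=4, bit31=1)
  nb ####.: next=.  (t=2,i=5, bit30=0)
  nb ###.#: next=#  (t=5,i=1, bit29=1)
  nb ###..: next=#  (t=0,i=10, bit28=1)
  nb ##.##: next=.  (t=3,i=5, bit27=0)
  nb ##.#.: next=#  (t=1,i=0, bit26=1)
  nb ##..#: next=#  (t=2,i=7, bit25=1)
  nb ##...: next=.  (t=0,i=0, bit24=0)
  nb #.###: next=.  (t=0,i=8, bit23=0)
  nb #.##.: next=#  (t=3,i=6, bit22=1)
  nb #.#.#: next=.  (t=0,i=6, bit21=0)
  nb #.#..: next=.  (t=1,i=1, bit20=0)
  nb #..##: next=.  (t=4,i=5, bit19=0)
  nb #..#.: next=.  (t=2,i=8, bit18=0)
  nb #...#: next=.  (t=5,i=8, bit17=0)
  nb #....: next=#  (t=0,i=1, bit16=1)
  nb .####: next=#  (t=2,i=3, bit15=1)
  nb .###.: next=#  (t=0,i=9, bit14=1)
  nb .##.#: next=.  (t=1,i=10, bit13=0)
  nb .##..: next=#  (t=3,i=7, bit12=1)
  nb .#.##: next=.  (t=0,i=7, bit11=0)
  nb .#.#.: next=.  (t=0,i=5, bit10=0)
  nb .#..#: next=.  (t=4,i=4, bit9=0)
  nb .#...: next=#  (t=1,i=2, bit8=1)
  nb ..###: next=#  (t=5,i=10, bit7=1)
  nb ..##.: next=#  (t=1,i=9, bit6=1)
  nb ..#.#: next=.  (t=0,i=4, bit5=0)
  nb ..#..: next=#  (t=4,i=3, bit4=1)
  nb ...##: next=.  (t=1,i=8, bit3=0)
  nb ...#.: next=.  (t=0,i=3, bit2=0)
  nb ....#: next=.  (t=0,i=2, bit1=0)
  nb .....: next=#  (t=1,i=4, bit0=1)
  bits 10110110010000011101000111010001 = 3057766865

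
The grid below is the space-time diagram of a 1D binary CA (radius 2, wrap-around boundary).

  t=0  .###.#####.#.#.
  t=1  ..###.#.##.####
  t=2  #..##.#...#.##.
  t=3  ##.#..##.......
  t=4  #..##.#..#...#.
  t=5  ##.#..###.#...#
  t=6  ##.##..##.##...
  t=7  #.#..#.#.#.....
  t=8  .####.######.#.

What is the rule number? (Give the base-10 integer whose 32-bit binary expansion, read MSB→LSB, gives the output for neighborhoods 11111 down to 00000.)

  [31] ##### => .  t=0,i=7
  [30] ####. => #  t=0,i=8
  [29] ###.# => #  t=0,i=3
  [28] ###.. => .  t=1,i=14
  [27] ##.## => #  t=0,i=4
  [26] ##.#. => .  t=0,i=10
  [25] ##..# => #  t=1,i=0
  [24] ##... => .  t=3,i=8
  [23] #.### => .  t=0,i=5
  [22] #.##. => .  t=1,i=8
  [21] #.#.# => #  t=0,i=11
  [20] #.#.. => #  t=0,i=13
  [19] #..## => .  t=0,i=0
  [18] #..#. => #  t=4,i=8
  [17] #...# => .  t=2,i=8
  [16] #.... => #  t=3,i=9
  [15] .#### => #  t=0,i=6
  [14] .###. => #  t=0,i=2
  [13] .##.# => .  t=1,i=9
  [12] .##.. => .  t=3,i=7
  [11] .#.## => .  t=1,i=7
  [10] .#.#. => #  t=0,i=12
  [9] .#..# => #  t=0,i=14
  [8] .#... => #  t=2,i=7
  [7] ..### => .  t=0,i=1
  [6] ..##. => #  t=2,i=3
  [5] ..#.# => .  t=2,i=10
  [4] ..#.. => .  t=4,i=9
  [3] ...## => .  t=3,i=14
  [2] ...#. => .  t=2,i=9
  [1] ....# => #  t=3,i=13
  [0] ..... => .  t=3,i=10
  bits 01101010001101011100011101000010 = 1781909314

1781909314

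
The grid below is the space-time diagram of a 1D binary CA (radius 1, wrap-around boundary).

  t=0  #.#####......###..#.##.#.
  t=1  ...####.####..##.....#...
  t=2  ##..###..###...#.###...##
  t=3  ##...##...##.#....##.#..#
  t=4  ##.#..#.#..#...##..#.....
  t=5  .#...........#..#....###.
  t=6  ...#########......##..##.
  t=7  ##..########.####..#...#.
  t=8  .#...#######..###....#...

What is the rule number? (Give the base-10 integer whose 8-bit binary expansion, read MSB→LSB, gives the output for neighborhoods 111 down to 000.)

193

  [7] ### => #  t=0,i=3
  [6] ##. => #  t=0,i=6
  [5] #.# => .  t=0,i=1
  [4] #.. => .  t=0,i=7
  [3] .## => .  t=0,i=2
  [2] .#. => .  t=0,i=0
  [1] ..# => .  t=0,i=12
  [0] ... => #  t=0,i=8
  bits 11000001 = 193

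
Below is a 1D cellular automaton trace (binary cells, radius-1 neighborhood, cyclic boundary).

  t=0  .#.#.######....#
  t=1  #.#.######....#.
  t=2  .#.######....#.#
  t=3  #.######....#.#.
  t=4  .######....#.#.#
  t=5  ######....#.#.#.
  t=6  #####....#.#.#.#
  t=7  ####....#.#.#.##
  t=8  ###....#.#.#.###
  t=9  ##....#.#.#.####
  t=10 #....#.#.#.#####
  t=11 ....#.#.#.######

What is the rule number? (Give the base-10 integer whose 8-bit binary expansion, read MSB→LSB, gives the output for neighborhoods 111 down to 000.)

  nb ###: next=#  (t=0,i=6, bit7=1)
  nb ##.: next=.  (t=0,i=10, bit6=0)
  nb #.#: next=#  (t=0,i=0, bit5=1)
  nb #..: next=.  (t=0,i=11, bit4=0)
  nb .##: next=#  (t=0,i=5, bit3=1)
  nb .#.: next=.  (t=0,i=1, bit2=0)
  nb ..#: next=#  (t=0,i=14, bit1=1)
  nb ...: next=.  (t=0,i=12, bit0=0)
  bits 10101010 = 170

170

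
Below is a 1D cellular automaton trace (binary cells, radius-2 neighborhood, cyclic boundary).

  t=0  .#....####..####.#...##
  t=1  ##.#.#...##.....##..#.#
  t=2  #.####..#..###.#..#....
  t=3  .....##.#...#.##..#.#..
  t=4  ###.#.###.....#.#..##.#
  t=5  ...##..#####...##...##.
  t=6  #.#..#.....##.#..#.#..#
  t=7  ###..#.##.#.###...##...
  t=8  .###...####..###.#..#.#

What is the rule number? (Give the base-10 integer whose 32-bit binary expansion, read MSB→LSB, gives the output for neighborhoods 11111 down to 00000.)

  ##### -> .   bit 31 = 0  t=5,i=9
  ####. -> .   bit 30 = 0  t=0,i=8
  ###.# -> .   bit 29 = 0  t=0,i=15
  ###.. -> #   bit 28 = 1  t=0,i=9
  ##.## -> #   bit 27 = 1  t=4,i=21
  ##.#. -> #   bit 26 = 1  t=0,i=0
  ##..# -> #   bit 25 = 1  t=0,i=10
  ##... -> #   bit 24 = 1  t=1,i=11
  #.### -> .   bit 23 = 0  t=1,i=22
  #.##. -> #   bit 22 = 1  t=3,i=14
  #.#.# -> #   bit 21 = 1  t=1,i=3
  #.#.. -> #   bit 20 = 1  t=0,i=1
  #..## -> .   bit 19 = 0  t=0,i=11
  #..#. -> .   bit 18 = 0  t=1,i=19
  #...# -> .   bit 17 = 0  t=0,i=19
  #.... -> #   bit 16 = 1  t=0,i=3
  .#### -> .   bit 15 = 0  t=0,i=7
  .###. -> #   bit 14 = 1  t=1,i=0
  .##.# -> #   bit 13 = 1  t=0,i=22
  .##.. -> .   bit 12 = 0  t=1,i=10
  .#.## -> .   bit 11 = 0  t=1,i=21
  .#.#. -> #   bit 10 = 1  t=1,i=4
  .#..# -> .   bit 9 = 0  t=2,i=9
  .#... -> .   bit 8 = 0  t=0,i=2
  ..### -> .   bit 7 = 0  t=0,i=6
  ..##. -> .   bit 6 = 0  t=0,i=21
  ..#.# -> .   bit 5 = 0  t=1,i=20
  ..#.. -> #   bit 4 = 1  t=2,i=8
  ...## -> #   bit 3 = 1  t=0,i=5
  ...#. -> .   bit 2 = 0  t=2,i=22
  ....# -> .   bit 1 = 0  t=0,i=4
  ..... -> #   bit 0 = 1  t=1,i=13
  bits 00011111011100010110010000011001 = 527524889

527524889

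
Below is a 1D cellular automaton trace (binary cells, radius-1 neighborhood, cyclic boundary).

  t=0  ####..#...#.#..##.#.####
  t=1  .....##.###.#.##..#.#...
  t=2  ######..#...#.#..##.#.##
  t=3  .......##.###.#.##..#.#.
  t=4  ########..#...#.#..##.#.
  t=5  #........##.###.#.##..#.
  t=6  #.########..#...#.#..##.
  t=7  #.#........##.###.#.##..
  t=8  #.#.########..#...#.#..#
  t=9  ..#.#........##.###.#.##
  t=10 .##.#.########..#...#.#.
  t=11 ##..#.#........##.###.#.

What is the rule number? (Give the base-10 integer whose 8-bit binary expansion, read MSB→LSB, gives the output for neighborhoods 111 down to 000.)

  ###|.  b7=0 t=0,i=0
  ##.|.  b6=0 t=0,i=3
  #.#|.  b5=0 t=0,i=11
  #..|.  b4=0 t=0,i=4
  .##|#  b3=1 t=0,i=15
  .#.|#  b2=1 t=0,i=6
  ..#|#  b1=1 t=0,i=5
  ...|#  b0=1 t=0,i=8
  bits 00001111 = 15

15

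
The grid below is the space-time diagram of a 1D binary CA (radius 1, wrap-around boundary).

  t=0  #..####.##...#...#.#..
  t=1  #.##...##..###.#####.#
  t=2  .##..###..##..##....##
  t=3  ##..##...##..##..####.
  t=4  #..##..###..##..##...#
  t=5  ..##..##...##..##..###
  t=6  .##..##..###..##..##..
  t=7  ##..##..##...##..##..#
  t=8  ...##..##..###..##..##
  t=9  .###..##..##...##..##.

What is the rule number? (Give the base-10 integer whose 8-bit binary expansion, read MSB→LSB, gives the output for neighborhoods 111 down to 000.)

  nb ###: next=.  (t=0,i=4, bit7=0)
  nb ##.: next=.  (t=0,i=6, bit6=0)
  nb #.#: next=#  (t=0,i=7, bit5=1)
  nb #..: next=.  (t=0,i=1, bit4=0)
  nb .##: next=#  (t=0,i=3, bit3=1)
  nb .#.: next=#  (t=0,i=0, bit2=1)
  nb ..#: next=#  (t=0,i=2, bit1=1)
  nb ...: next=#  (t=0,i=11, bit0=1)
  bits 00101111 = 47

47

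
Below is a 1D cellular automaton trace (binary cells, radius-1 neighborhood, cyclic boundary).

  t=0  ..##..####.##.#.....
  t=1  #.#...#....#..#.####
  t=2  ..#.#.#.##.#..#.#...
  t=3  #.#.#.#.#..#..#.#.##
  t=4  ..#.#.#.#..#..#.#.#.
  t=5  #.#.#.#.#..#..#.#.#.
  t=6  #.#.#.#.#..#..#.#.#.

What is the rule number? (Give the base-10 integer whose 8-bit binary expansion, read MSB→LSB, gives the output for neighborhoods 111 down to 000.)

13

  ### -> .   bit 7 = 0  t=0,i=7
  ##. -> .   bit 6 = 0  t=0,i=3
  #.# -> .   bit 5 = 0  t=0,i=10
  #.. -> .   bit 4 = 0  t=0,i=4
  .## -> #   bit 3 = 1  t=0,i=2
  .#. -> #   bit 2 = 1  t=0,i=14
  ..# -> .   bit 1 = 0  t=0,i=1
  ... -> #   bit 0 = 1  t=0,i=0
  bits 00001101 = 13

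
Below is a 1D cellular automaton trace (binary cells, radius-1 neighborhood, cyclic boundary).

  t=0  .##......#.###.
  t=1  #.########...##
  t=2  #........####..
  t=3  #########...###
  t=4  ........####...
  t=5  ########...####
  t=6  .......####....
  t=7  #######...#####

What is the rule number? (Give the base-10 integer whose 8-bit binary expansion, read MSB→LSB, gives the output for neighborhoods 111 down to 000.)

87

  ###|.  b7=0 t=0,i=12
  ##.|#  b6=1 t=0,i=2
  #.#|.  b5=0 t=0,i=10
  #..|#  b4=1 t=0,i=3
  .##|.  b3=0 t=0,i=1
  .#.|#  b2=1 t=0,i=9
  ..#|#  b1=1 t=0,i=0
  ...|#  b0=1 t=0,i=4
  bits 01010111 = 87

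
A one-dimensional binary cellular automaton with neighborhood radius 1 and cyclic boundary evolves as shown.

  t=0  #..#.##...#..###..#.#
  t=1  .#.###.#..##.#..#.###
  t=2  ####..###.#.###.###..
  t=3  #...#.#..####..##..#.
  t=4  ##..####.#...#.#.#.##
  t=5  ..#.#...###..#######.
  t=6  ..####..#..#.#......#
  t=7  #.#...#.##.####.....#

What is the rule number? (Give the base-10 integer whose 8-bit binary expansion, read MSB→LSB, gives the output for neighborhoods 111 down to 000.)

60

  ### -> .   bit 7 = 0  t=0,i=14
  ##. -> .   bit 6 = 0  t=0,i=0
  #.# -> #   bit 5 = 1  t=0,i=4
  #.. -> #   bit 4 = 1  t=0,i=1
  .## -> #   bit 3 = 1  t=0,i=5
  .#. -> #   bit 2 = 1  t=0,i=3
  ..# -> .   bit 1 = 0  t=0,i=2
  ... -> .   bit 0 = 0  t=0,i=8
  bits 00111100 = 60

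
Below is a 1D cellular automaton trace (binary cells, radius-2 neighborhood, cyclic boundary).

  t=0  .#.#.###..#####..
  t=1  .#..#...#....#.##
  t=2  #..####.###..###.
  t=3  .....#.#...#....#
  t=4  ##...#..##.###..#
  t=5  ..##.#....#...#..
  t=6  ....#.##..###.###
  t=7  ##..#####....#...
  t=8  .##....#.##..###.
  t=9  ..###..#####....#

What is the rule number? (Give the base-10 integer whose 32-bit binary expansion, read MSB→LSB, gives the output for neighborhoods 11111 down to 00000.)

  #####|.  b31=0 t=0,i=12
  ####.|#  b30=1 t=0,i=13
  ###.#|.  b29=0 t=2,i=6
  ###..|.  b28=0 t=0,i=7
  ##.##|#  b27=1 t=2,i=7
  ##.#.|#  b26=1 t=1,i=0
  ##..#|#  b25=1 t=0,i=8
  ##...|#  b24=1 t=0,i=15
  #.###|.  b23=0 t=0,i=5
  #.##.|#  b22=1 t=1,i=15
  #.#.#|.  b21=0 t=0,i=3
  #.#..|.  b20=0 t=1,i=1
  #..##|.  b19=0 t=0,i=9
  #..#.|#  b18=1 t=1,i=3
  #...#|#  b17=1 t=0,i=16
  #....|#  b16=1 t=1,i=10
  .####|.  b15=0 t=0,i=11
  .###.|.  b14=0 t=0,i=6
  .##.#|.  b13=0 t=1,i=16
  .##..|#  b12=1 t=6,i=7
  .#.##|#  b11=1 t=0,i=4
  .#.#.|.  b10=0 t=0,i=2
  .#..#|.  b9=0 t=1,i=2
  .#...|#  b8=1 t=1,i=5
  ..###|.  b7=0 t=0,i=10
  ..##.|.  b6=0 t=4,i=8
  ..#.#|#  b5=1 t=0,i=1
  ..#..|#  b4=1 t=1,i=4
  ...##|.  b3=0 t=5,i=1
  ...#.|.  b2=0 t=0,i=0
  ....#|.  b1=0 t=1,i=11
  .....|.  b0=0 t=3,i=2
  bits 01001111010001110001100100110000 = 1330059568

1330059568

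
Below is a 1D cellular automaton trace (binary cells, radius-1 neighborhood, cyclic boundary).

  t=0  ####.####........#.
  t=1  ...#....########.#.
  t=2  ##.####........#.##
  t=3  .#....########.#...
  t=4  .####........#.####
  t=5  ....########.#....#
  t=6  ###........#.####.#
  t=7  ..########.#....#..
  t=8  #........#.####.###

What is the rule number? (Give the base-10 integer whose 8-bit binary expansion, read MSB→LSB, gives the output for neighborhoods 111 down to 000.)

85

  ###|.  b7=0 t=0,i=1
  ##.|#  b6=1 t=0,i=3
  #.#|.  b5=0 t=0,i=4
  #..|#  b4=1 t=0,i=9
  .##|.  b3=0 t=0,i=0
  .#.|#  b2=1 t=0,i=17
  ..#|.  b1=0 t=0,i=16
  ...|#  b0=1 t=0,i=10
  bits 01010101 = 85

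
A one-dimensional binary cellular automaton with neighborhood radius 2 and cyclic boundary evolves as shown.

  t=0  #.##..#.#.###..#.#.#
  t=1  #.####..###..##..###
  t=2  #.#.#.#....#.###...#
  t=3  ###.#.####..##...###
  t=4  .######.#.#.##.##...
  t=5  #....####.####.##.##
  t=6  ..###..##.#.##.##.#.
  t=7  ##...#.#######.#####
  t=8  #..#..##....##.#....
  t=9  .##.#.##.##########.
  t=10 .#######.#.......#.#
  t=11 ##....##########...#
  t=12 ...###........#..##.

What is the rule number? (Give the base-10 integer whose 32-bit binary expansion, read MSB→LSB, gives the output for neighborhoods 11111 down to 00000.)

  #####|.  b31=0 t=3,i=0
  ####.|#  b30=1 t=1,i=4
  ###.#|#  b29=1 t=1,i=0
  ###..|.  b28=0 t=0,i=12
  ##.##|.  b27=0 t=0,i=1
  ##.#.|#  b26=1 t=2,i=1
  ##..#|#  b25=1 t=0,i=4
  ##...|.  b24=0 t=2,i=16
  #.###|#  b23=1 t=0,i=10
  #.##.|#  b22=1 t=0,i=2
  #.#.#|#  b21=1 t=0,i=8
  #.#..|#  b20=1 t=2,i=6
  #..##|.  b19=0 t=1,i=7
  #..#.|#  b18=1 t=0,i=5
  #...#|#  b17=1 t=2,i=17
  #....|#  b16=1 t=2,i=8
  .####|.  b15=0 t=1,i=3
  .###.|.  b14=0 t=0,i=11
  .##.#|#  b13=1 t=0,i=0
  .##..|#  b12=1 t=0,i=3
  .#.##|#  b11=1 t=0,i=9
  .#.#.|.  b10=0 t=0,i=7
  .#..#|#  b9=1 t=8,i=1
  .#...|#  b8=1 t=2,i=7
  ..###|.  b7=0 t=1,i=8
  ..##.|#  b6=1 t=1,i=13
  ..#.#|.  b5=0 t=0,i=6
  ..#..|.  b4=0 t=8,i=0
  ...##|#  b3=1 t=2,i=18
  ...#.|.  b2=0 t=2,i=10
  ....#|#  b1=1 t=2,i=9
  .....|#  b0=1 t=10,i=12
  bits 01100110111101110011101101001011 = 1727478603

1727478603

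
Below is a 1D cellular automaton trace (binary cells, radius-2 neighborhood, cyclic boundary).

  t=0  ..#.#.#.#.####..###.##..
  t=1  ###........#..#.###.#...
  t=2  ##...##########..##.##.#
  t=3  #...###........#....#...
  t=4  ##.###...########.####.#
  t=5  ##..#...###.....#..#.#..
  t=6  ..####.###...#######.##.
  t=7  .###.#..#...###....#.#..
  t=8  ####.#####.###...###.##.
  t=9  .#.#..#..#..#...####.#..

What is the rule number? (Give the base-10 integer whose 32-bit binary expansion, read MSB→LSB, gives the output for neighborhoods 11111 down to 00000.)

  nb #####: next=.  (t=2,i=7, bit31=0)
  nb ####.: next=.  (t=0,i=12, bit30=0)
  nb ###.#: next=#  (t=0,i=18, bit29=1)
  nb ###..: next=.  (t=0,i=13, bit28=0)
  nb ##.##: next=.  (t=0,i=19, bit27=0)
  nb ##.#.: next=.  (t=1,i=19, bit26=0)
  nb ##..#: next=#  (t=0,i=14, bit25=1)
  nb ##...: next=.  (t=0,i=22, bit24=0)
  nb #.###: next=.  (t=0,i=10, bit23=0)
  nb #.##.: next=#  (t=0,i=20, bit22=1)
  nb #.#.#: next=.  (t=0,i=4, bit21=0)
  nb #.#..: next=#  (t=1,i=20, bit20=1)
  nb #..##: next=.  (t=0,i=15, bit19=0)
  nb #..#.: next=#  (t=1,i=13, bit18=1)
  nb #...#: next=.  (t=1,i=22, bit17=0)
  nb #....: next=.  (t=0,i=23, bit16=0)
  nb .####: next=#  (t=0,i=11, bit15=1)
  nb .###.: next=#  (t=0,i=17, bit14=1)
  nb .##.#: next=.  (t=2,i=18, bit13=0)
  nb .##..: next=.  (t=0,i=21, bit12=0)
  nb .#.##: next=.  (t=0,i=9, bit11=0)
  nb .#.#.: next=.  (t=0,i=3, bit10=0)
  nb .#..#: next=#  (t=1,i=12, bit9=1)
  nb .#...: next=#  (t=1,i=21, bit8=1)
  nb ..###: next=#  (t=0,i=16, bit7=1)
  nb ..##.: next=.  (t=2,i=17, bit6=0)
  nb ..#.#: next=#  (t=0,i=2, bit5=1)
  nb ..#..: next=#  (t=1,i=11, bit4=1)
  nb ...##: next=#  (t=1,i=23, bit3=1)
  nb ...#.: next=#  (t=0,i=1, bit2=1)
  nb ....#: next=#  (t=0,i=0, bit1=1)
  nb .....: next=#  (t=1,i=5, bit0=1)
  bits 00100010010101001100001110111111 = 575980479

575980479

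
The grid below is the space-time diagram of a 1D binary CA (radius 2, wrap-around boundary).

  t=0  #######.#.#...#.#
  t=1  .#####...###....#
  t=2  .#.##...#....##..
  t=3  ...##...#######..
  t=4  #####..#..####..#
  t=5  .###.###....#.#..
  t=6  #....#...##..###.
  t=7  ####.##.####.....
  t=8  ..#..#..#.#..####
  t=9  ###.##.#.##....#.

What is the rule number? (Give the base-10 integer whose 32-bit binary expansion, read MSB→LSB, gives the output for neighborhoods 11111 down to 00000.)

3268744539

  #####|#  b31=1 t=0,i=1
  ####.|#  b30=1 t=0,i=5
  ###.#|.  b29=0 t=0,i=6
  ###..|.  b28=0 t=1,i=5
  ##.##|.  b27=0 t=5,i=4
  ##.#.|.  b26=0 t=0,i=7
  ##..#|#  b25=1 t=4,i=5
  ##...|.  b24=0 t=1,i=6
  #.###|#  b23=1 t=0,i=16
  #.##.|#  b22=1 t=2,i=3
  #.#.#|.  b21=0 t=0,i=8
  #.#..|#  b20=1 t=0,i=10
  #..##|.  b19=0 t=4,i=9
  #..#.|#  b18=1 t=4,i=6
  #...#|.  b17=0 t=0,i=12
  #....|#  b16=1 t=1,i=13
  .####|.  b15=0 t=0,i=0
  .###.|.  b14=0 t=1,i=10
  .##.#|.  b13=0 t=7,i=6
  .##..|#  b12=1 t=2,i=4
  .#.##|.  b11=0 t=0,i=15
  .#.#.|#  b10=1 t=0,i=9
  .#..#|.  b9=0 t=4,i=8
  .#...|#  b8=1 t=0,i=11
  ..###|.  b7=0 t=1,i=9
  ..##.|#  b6=1 t=2,i=13
  ..#.#|.  b5=0 t=0,i=14
  ..#..|#  b4=1 t=2,i=8
  ...##|#  b3=1 t=1,i=8
  ...#.|.  b2=0 t=0,i=13
  ....#|#  b1=1 t=1,i=14
  .....|#  b0=1 t=3,i=0
  bits 11000010110101010001010101011011 = 3268744539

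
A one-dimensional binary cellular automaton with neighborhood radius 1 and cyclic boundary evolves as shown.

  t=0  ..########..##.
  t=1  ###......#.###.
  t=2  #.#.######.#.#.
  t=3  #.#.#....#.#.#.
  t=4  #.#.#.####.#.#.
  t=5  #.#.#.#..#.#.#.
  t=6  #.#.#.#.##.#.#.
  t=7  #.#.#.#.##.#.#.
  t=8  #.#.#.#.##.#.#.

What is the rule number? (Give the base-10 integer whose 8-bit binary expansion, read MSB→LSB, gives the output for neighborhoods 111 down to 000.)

  nb ###: next=.  (t=0,i=3, bit7=0)
  nb ##.: next=#  (t=0,i=9, bit6=1)
  nb #.#: next=.  (t=1,i=10, bit5=0)
  nb #..: next=.  (t=0,i=10, bit4=0)
  nb .##: next=#  (t=0,i=2, bit3=1)
  nb .#.: next=#  (t=1,i=9, bit2=1)
  nb ..#: next=#  (t=0,i=1, bit1=1)
  nb ...: next=#  (t=0,i=0, bit0=1)
  bits 01001111 = 79

79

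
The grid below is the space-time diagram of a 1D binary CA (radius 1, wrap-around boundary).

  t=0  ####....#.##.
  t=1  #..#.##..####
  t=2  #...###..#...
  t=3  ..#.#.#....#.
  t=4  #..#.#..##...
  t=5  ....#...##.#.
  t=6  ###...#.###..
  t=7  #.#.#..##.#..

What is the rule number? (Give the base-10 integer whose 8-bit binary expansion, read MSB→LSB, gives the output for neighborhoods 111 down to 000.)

105

  [7] ### => .  t=0,i=1
  [6] ##. => #  t=0,i=3
  [5] #.# => #  t=0,i=9
  [4] #.. => .  t=0,i=4
  [3] .## => #  t=0,i=0
  [2] .#. => .  t=0,i=8
  [1] ..# => .  t=0,i=7
  [0] ... => #  t=0,i=5
  bits 01101001 = 105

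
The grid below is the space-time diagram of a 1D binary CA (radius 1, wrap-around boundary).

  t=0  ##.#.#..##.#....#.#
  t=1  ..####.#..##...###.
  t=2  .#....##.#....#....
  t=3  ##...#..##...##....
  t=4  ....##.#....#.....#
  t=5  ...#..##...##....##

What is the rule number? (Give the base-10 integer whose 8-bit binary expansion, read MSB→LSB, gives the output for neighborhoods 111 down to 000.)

38

  ###|.  b7=0 t=0,i=0
  ##.|.  b6=0 t=0,i=1
  #.#|#  b5=1 t=0,i=2
  #..|.  b4=0 t=0,i=6
  .##|.  b3=0 t=0,i=8
  .#.|#  b2=1 t=0,i=3
  ..#|#  b1=1 t=0,i=7
  ...|.  b0=0 t=0,i=13
  bits 00100110 = 38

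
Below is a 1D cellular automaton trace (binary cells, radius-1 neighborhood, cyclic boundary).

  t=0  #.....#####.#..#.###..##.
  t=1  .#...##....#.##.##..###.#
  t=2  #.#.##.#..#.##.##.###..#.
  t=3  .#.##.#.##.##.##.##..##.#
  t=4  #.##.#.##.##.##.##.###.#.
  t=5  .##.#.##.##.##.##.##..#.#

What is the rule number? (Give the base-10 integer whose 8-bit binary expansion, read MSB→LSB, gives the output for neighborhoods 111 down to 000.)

58

  [7] ### => .  t=0,i=7
  [6] ##. => .  t=0,i=10
  [5] #.# => #  t=0,i=11
  [4] #.. => #  t=0,i=1
  [3] .## => #  t=0,i=6
  [2] .#. => .  t=0,i=0
  [1] ..# => #  t=0,i=5
  [0] ... => .  t=0,i=2
  bits 00111010 = 58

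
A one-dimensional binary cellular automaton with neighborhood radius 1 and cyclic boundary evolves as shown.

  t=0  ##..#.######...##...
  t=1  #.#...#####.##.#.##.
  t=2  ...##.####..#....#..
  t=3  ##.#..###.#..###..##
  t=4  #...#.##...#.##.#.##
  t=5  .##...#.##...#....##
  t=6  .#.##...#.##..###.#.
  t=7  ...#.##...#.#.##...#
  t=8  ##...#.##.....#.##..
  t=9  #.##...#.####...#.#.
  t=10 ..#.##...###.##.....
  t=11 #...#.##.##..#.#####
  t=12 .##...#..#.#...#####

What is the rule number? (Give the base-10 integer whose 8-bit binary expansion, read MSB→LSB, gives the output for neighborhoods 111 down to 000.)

153

  nb ###: next=#  (t=0,i=7, bit7=1)
  nb ##.: next=.  (t=0,i=1, bit6=0)
  nb #.#: next=.  (t=0,i=5, bit5=0)
  nb #..: next=#  (t=0,i=2, bit4=1)
  nb .##: next=#  (t=0,i=0, bit3=1)
  nb .#.: next=.  (t=0,i=4, bit2=0)
  nb ..#: next=.  (t=0,i=3, bit1=0)
  nb ...: next=#  (t=0,i=13, bit0=1)
  bits 10011001 = 153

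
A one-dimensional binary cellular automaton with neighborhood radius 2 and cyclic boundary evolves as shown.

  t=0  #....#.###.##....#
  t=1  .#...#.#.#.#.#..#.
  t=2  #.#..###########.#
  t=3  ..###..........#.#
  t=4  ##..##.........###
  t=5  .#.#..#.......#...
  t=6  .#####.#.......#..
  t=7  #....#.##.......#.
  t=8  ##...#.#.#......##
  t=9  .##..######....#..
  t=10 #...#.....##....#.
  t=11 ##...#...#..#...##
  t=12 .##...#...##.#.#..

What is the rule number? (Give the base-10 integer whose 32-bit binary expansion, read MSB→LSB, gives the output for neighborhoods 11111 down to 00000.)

838600488

  #####|.  b31=0 t=2,i=7
  ####.|.  b30=0 t=2,i=14
  ###.#|#  b29=1 t=0,i=9
  ###..|#  b28=1 t=3,i=4
  ##.##|.  b27=0 t=0,i=10
  ##.#.|.  b26=0 t=2,i=1
  ##..#|.  b25=0 t=4,i=2
  ##...|#  b24=1 t=0,i=1
  #.###|#  b23=1 t=0,i=7
  #.##.|#  b22=1 t=0,i=11
  #.#.#|#  b21=1 t=1,i=7
  #.#..|#  b20=1 t=1,i=13
  #..##|#  b19=1 t=2,i=4
  #..#.|#  b18=1 t=1,i=0
  #...#|.  b17=0 t=1,i=3
  #....|.  b16=0 t=0,i=2
  .####|.  b15=0 t=2,i=6
  .###.|.  b14=0 t=0,i=8
  .##.#|.  b13=0 t=2,i=0
  .##..|.  b12=0 t=0,i=0
  .#.##|.  b11=0 t=0,i=6
  .#.#.|#  b10=1 t=1,i=6
  .#..#|#  b9=1 t=1,i=14
  .#...|#  b8=1 t=1,i=2
  ..###|.  b7=0 t=2,i=5
  ..##.|.  b6=0 t=0,i=17
  ..#.#|#  b5=1 t=0,i=5
  ..#..|.  b4=0 t=1,i=1
  ...##|#  b3=1 t=0,i=16
  ...#.|.  b2=0 t=0,i=4
  ....#|.  b1=0 t=0,i=3
  .....|.  b0=0 t=3,i=7
  bits 00110001111111000000011100101000 = 838600488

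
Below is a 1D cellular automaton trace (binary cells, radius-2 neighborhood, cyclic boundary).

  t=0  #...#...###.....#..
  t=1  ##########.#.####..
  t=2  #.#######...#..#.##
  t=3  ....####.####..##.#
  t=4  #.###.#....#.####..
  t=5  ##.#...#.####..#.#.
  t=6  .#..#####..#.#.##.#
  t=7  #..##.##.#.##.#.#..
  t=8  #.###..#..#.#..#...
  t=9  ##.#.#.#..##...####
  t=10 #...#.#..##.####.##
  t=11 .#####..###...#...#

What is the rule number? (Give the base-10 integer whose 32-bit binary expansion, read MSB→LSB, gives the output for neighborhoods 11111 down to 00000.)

  ##### -> #   bit 31 = 1  t=1,i=2
  ####. -> #   bit 30 = 1  t=1,i=8
  ###.# -> .   bit 29 = 0  t=1,i=9
  ###.. -> .   bit 28 = 0  t=0,i=10
  ##.## -> .   bit 27 = 0  t=2,i=1
  ##.#. -> .   bit 26 = 0  t=1,i=10
  ##..# -> #   bit 25 = 1  t=1,i=17
  ##... -> #   bit 24 = 1  t=0,i=11
  #.### -> .   bit 23 = 0  t=1,i=13
  #.##. -> .   bit 22 = 0  t=5,i=0
  #.#.# -> .   bit 21 = 0  t=1,i=11
  #.#.. -> .   bit 20 = 0  t=3,i=18
  #..## -> #   bit 19 = 1  t=1,i=18
  #..#. -> .   bit 18 = 0  t=0,i=18
  #...# -> #   bit 17 = 1  t=0,i=2
  #.... -> .   bit 16 = 0  t=0,i=12
  .#### -> .   bit 15 = 0  t=1,i=1
  .###. -> #   bit 14 = 1  t=0,i=9
  .##.# -> #   bit 13 = 1  t=3,i=16
  .##.. -> .   bit 12 = 0  t=9,i=11
  .#.## -> #   bit 11 = 1  t=1,i=12
  .#.#. -> #   bit 10 = 1  t=5,i=16
  .#..# -> .   bit 9 = 0  t=0,i=17
  .#... -> #   bit 8 = 1  t=0,i=1
  ..### -> #   bit 7 = 1  t=0,i=8
  ..##. -> #   bit 6 = 1  t=3,i=15
  ..#.# -> #   bit 5 = 1  t=2,i=15
  ..#.. -> #   bit 4 = 1  t=0,i=0
  ...## -> #   bit 3 = 1  t=0,i=7
  ...#. -> #   bit 2 = 1  t=0,i=3
  ....# -> #   bit 1 = 1  t=0,i=14
  ..... -> #   bit 0 = 1  t=0,i=13
  bits 11000011000010100110110111111111 = 3272240639

3272240639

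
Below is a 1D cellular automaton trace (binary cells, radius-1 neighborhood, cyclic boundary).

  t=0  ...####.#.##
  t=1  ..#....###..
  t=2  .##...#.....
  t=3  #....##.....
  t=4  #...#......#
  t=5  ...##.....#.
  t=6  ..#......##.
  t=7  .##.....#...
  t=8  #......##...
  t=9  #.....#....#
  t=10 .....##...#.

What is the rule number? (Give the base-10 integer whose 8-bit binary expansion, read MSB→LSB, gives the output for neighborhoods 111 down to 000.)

  ###|.  b7=0 t=0,i=4
  ##.|.  b6=0 t=0,i=6
  #.#|#  b5=1 t=0,i=7
  #..|.  b4=0 t=0,i=0
  .##|.  b3=0 t=0,i=3
  .#.|#  b2=1 t=0,i=8
  ..#|#  b1=1 t=0,i=2
  ...|.  b0=0 t=0,i=1
  bits 00100110 = 38

38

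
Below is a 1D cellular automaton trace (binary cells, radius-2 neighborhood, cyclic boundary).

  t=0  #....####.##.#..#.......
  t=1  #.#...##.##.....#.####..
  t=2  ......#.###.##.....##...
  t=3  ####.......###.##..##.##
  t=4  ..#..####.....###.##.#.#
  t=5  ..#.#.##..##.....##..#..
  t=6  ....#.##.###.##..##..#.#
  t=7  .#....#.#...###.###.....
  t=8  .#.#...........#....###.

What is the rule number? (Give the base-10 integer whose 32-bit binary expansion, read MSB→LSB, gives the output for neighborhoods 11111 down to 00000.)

1214877777

  nb #####: next=.  (t=3,i=0, bit31=0)
  nb ####.: next=#  (t=0,i=7, bit30=1)
  nb ###.#: next=.  (t=0,i=8, bit29=0)
  nb ###..: next=.  (t=1,i=21, bit28=0)
  nb ##.##: next=#  (t=0,i=9, bit27=1)
  nb ##.#.: next=.  (t=0,i=12, bit26=0)
  nb ##..#: next=.  (t=1,i=22, bit25=0)
  nb ##...: next=.  (t=1,i=11, bit24=0)
  nb #.###: next=.  (t=1,i=18, bit23=0)
  nb #.##.: next=#  (t=0,i=10, bit22=1)
  nb #.#.#: next=#  (t=4,i=21, bit21=1)
  nb #.#..: next=.  (t=0,i=13, bit20=0)
  nb #..##: next=#  (t=3,i=18, bit19=1)
  nb #..#.: next=.  (t=0,i=15, bit18=0)
  nb #...#: next=.  (t=1,i=4, bit17=0)
  nb #....: next=#  (t=0,i=2, bit16=1)
  nb .####: next=#  (t=0,i=6, bit15=1)
  nb .###.: next=.  (t=2,i=9, bit14=0)
  nb .##.#: next=.  (t=0,i=11, bit13=0)
  nb .##..: next=#  (t=1,i=10, bit12=1)
  nb .#.##: next=.  (t=1,i=17, bit11=0)
  nb .#.#.: next=.  (t=1,i=1, bit10=0)
  nb .#..#: next=.  (t=0,i=14, bit9=0)
  nb .#...: next=.  (t=0,i=1, bit8=0)
  nb ..###: next=.  (t=0,i=5, bit7=0)
  nb ..##.: next=#  (t=1,i=6, bit6=1)
  nb ..#.#: next=.  (t=1,i=0, bit5=0)
  nb ..#..: next=#  (t=0,i=0, bit4=1)
  nb ...##: next=.  (t=0,i=4, bit3=0)
  nb ...#.: next=.  (t=0,i=23, bit2=0)
  nb ....#: next=.  (t=0,i=3, bit1=0)
  nb .....: next=#  (t=0,i=19, bit0=1)
  bits 01001000011010011001000001010001 = 1214877777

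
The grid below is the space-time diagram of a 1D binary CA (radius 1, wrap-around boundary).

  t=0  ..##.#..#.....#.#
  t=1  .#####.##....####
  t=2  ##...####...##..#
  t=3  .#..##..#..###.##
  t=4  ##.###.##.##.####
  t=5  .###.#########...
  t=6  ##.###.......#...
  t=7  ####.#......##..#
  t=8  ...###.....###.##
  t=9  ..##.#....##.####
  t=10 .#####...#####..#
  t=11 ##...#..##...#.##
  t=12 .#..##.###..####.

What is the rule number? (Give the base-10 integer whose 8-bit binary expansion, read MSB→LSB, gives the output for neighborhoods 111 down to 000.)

110

  nb ###: next=.  (t=1,i=2, bit7=0)
  nb ##.: next=#  (t=0,i=3, bit6=1)
  nb #.#: next=#  (t=0,i=4, bit5=1)
  nb #..: next=.  (t=0,i=0, bit4=0)
  nb .##: next=#  (t=0,i=2, bit3=1)
  nb .#.: next=#  (t=0,i=5, bit2=1)
  nb ..#: next=#  (t=0,i=1, bit1=1)
  nb ...: next=.  (t=0,i=10, bit0=0)
  bits 01101110 = 110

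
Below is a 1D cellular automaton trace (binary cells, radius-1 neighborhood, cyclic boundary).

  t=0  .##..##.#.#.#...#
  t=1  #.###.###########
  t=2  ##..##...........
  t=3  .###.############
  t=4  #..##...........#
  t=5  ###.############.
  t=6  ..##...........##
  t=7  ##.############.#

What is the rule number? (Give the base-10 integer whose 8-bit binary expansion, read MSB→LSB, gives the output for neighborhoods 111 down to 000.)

119

  nb ###: next=.  (t=1,i=3, bit7=0)
  nb ##.: next=#  (t=0,i=2, bit6=1)
  nb #.#: next=#  (t=0,i=0, bit5=1)
  nb #..: next=#  (t=0,i=3, bit4=1)
  nb .##: next=.  (t=0,i=1, bit3=0)
  nb .#.: next=#  (t=0,i=8, bit2=1)
  nb ..#: next=#  (t=0,i=4, bit1=1)
  nb ...: next=#  (t=0,i=14, bit0=1)
  bits 01110111 = 119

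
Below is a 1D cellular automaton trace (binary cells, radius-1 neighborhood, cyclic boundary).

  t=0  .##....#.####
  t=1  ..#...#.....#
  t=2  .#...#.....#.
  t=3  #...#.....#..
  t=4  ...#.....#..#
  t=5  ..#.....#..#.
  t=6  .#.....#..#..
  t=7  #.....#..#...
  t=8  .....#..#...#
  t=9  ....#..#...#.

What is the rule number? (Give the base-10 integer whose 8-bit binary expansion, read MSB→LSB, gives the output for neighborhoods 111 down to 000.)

  ###|.  b7=0 t=0,i=10
  ##.|#  b6=1 t=0,i=2
  #.#|.  b5=0 t=0,i=0
  #..|.  b4=0 t=0,i=3
  .##|.  b3=0 t=0,i=1
  .#.|.  b2=0 t=0,i=7
  ..#|#  b1=1 t=0,i=6
  ...|.  b0=0 t=0,i=4
  bits 01000010 = 66

66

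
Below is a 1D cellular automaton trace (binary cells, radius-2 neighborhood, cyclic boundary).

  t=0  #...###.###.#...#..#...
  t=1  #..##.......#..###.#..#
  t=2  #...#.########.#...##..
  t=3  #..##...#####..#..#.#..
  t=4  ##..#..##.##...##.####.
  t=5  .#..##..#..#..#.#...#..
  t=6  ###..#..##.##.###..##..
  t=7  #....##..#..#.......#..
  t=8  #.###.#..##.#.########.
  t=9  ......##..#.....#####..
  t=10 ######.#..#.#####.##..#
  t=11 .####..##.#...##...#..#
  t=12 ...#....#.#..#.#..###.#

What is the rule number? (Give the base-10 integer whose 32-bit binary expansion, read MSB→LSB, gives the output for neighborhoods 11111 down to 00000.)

  nb #####: next=#  (t=2,i=8, bit31=1)
  nb ####.: next=#  (t=2,i=12, bit30=1)
  nb ###.#: next=.  (t=0,i=6, bit29=0)
  nb ###..: next=.  (t=3,i=12, bit28=0)
  nb ##.##: next=.  (t=0,i=7, bit27=0)
  nb ##.#.: next=.  (t=0,i=11, bit26=0)
  nb ##..#: next=.  (t=1,i=1, bit25=0)
  nb ##...: next=.  (t=1,i=5, bit24=0)
  nb #.###: next=.  (t=0,i=8, bit23=0)
  nb #.##.: next=.  (t=4,i=0, bit22=0)
  nb #.#.#: next=.  (t=8,i=0, bit21=0)
  nb #.#..: next=#  (t=0,i=12, bit20=1)
  nb #..##: next=.  (t=1,i=2, bit19=0)
  nb #..#.: next=.  (t=0,i=18, bit18=0)
  nb #...#: next=.  (t=0,i=2, bit17=0)
  nb #....: next=#  (t=1,i=6, bit16=1)
  nb .####: next=.  (t=2,i=7, bit15=0)
  nb .###.: next=.  (t=0,i=5, bit14=0)
  nb .##.#: next=#  (t=4,i=8, bit13=1)
  nb .##..: next=#  (t=1,i=0, bit12=1)
  nb .#.##: next=.  (t=2,i=5, bit11=0)
  nb .#.#.: next=#  (t=3,i=19, bit10=1)
  nb .#..#: next=#  (t=0,i=17, bit9=1)
  nb .#...: next=.  (t=0,i=1, bit8=0)
  nb ..###: next=#  (t=0,i=4, bit7=1)
  nb ..##.: next=.  (t=1,i=3, bit6=0)
  nb ..#.#: next=#  (t=2,i=4, bit5=1)
  nb ..#..: next=#  (t=0,i=0, bit4=1)
  nb ...##: next=#  (t=0,i=3, bit3=1)
  nb ...#.: next=#  (t=0,i=15, bit2=1)
  nb ....#: next=#  (t=1,i=10, bit1=1)
  nb .....: next=#  (t=1,i=7, bit0=1)
  bits 11000000000100010011011010111111 = 3222353599

3222353599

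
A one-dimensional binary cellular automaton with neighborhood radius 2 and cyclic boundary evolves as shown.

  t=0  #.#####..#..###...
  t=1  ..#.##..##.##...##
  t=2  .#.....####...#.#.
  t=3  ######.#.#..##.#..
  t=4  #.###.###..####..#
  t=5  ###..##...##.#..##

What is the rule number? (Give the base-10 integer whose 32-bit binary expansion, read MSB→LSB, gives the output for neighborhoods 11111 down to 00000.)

3434030551

  [31] ##### => #  t=0,i=4
  [30] ####. => #  t=0,i=5
  [29] ###.# => .  t=3,i=5
  [28] ###.. => .  t=0,i=6
  [27] ##.## => #  t=1,i=10
  [26] ##.#. => #  t=3,i=6
  [25] ##..# => .  t=0,i=7
  [24] ##... => .  t=0,i=15
  [23] #.### => #  t=0,i=2
  [22] #.##. => .  t=1,i=4
  [21] #.#.# => #  t=3,i=7
  [20] #.#.. => .  t=2,i=16
  [19] #..## => #  t=0,i=11
  [18] #..#. => #  t=0,i=8
  [17] #...# => #  t=0,i=16
  [16] #.... => #  t=2,i=3
  [15] .#### => .  t=0,i=3
  [14] .###. => .  t=0,i=13
  [13] .##.# => #  t=1,i=9
  [12] .##.. => .  t=1,i=5
  [11] .#.## => .  t=0,i=1
  [10] .#.#. => #  t=2,i=15
  [9] .#..# => .  t=0,i=10
  [8] .#... => #  t=2,i=2
  [7] ..### => #  t=0,i=12
  [6] ..##. => #  t=1,i=8
  [5] ..#.# => .  t=0,i=0
  [4] ..#.. => #  t=0,i=9
  [3] ...## => .  t=1,i=15
  [2] ...#. => #  t=0,i=17
  [1] ....# => #  t=2,i=5
  [0] ..... => #  t=2,i=4
  bits 11001100101011110010010111010111 = 3434030551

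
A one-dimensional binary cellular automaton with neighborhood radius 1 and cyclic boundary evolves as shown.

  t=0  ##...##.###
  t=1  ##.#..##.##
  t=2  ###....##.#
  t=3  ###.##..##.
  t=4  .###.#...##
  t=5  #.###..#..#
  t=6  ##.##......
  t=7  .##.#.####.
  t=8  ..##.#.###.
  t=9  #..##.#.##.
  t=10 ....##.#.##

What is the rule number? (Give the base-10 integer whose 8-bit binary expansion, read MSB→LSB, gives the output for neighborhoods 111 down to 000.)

225

  nb ###: next=#  (t=0,i=0, bit7=1)
  nb ##.: next=#  (t=0,i=1, bit6=1)
  nb #.#: next=#  (t=0,i=7, bit5=1)
  nb #..: next=.  (t=0,i=2, bit4=0)
  nb .##: next=.  (t=0,i=5, bit3=0)
  nb .#.: next=.  (t=1,i=3, bit2=0)
  nb ..#: next=.  (t=0,i=4, bit1=0)
  nb ...: next=#  (t=0,i=3, bit0=1)
  bits 11100001 = 225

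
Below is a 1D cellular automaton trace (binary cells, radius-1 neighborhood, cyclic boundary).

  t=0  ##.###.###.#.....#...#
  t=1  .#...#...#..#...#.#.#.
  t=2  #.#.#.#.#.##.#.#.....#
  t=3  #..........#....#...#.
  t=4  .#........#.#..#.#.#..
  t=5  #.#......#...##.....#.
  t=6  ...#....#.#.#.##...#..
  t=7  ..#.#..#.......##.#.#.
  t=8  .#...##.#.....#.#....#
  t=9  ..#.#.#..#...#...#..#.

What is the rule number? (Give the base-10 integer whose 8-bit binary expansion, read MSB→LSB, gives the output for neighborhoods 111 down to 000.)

82

  [7] ### => .  t=0,i=0
  [6] ##. => #  t=0,i=1
  [5] #.# => .  t=0,i=2
  [4] #.. => #  t=0,i=12
  [3] .## => .  t=0,i=3
  [2] .#. => .  t=0,i=11
  [1] ..# => #  t=0,i=16
  [0] ... => .  t=0,i=13
  bits 01010010 = 82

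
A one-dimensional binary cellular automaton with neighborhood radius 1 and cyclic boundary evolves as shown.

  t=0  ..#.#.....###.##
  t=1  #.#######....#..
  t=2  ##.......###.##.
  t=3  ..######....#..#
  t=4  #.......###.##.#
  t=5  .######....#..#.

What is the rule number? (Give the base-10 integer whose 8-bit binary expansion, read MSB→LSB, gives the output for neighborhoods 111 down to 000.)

53

  ### -> .   bit 7 = 0  t=0,i=11
  ##. -> .   bit 6 = 0  t=0,i=12
  #.# -> #   bit 5 = 1  t=0,i=3
  #.. -> #   bit 4 = 1  t=0,i=0
  .## -> .   bit 3 = 0  t=0,i=10
  .#. -> #   bit 2 = 1  t=0,i=2
  ..# -> .   bit 1 = 0  t=0,i=1
  ... -> #   bit 0 = 1  t=0,i=6
  bits 00110101 = 53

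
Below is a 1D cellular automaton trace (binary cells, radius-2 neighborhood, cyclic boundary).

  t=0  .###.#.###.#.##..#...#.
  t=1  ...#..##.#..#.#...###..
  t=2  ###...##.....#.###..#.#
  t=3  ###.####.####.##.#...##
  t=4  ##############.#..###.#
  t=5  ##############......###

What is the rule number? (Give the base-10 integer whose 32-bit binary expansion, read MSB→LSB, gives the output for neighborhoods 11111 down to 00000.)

  ##### -> #   bit 31 = 1  t=3,i=0
  ####. -> #   bit 30 = 1  t=2,i=1
  ###.# -> #   bit 29 = 1  t=0,i=3
  ###.. -> #   bit 28 = 1  t=1,i=20
  ##.## -> #   bit 27 = 1  t=3,i=3
  ##.#. -> .   bit 26 = 0  t=0,i=4
  ##..# -> .   bit 25 = 0  t=0,i=15
  ##... -> .   bit 24 = 0  t=1,i=21
  #.### -> #   bit 23 = 1  t=0,i=7
  #.##. -> .   bit 22 = 0  t=0,i=13
  #.#.# -> .   bit 21 = 0  t=0,i=5
  #.#.. -> .   bit 20 = 0  t=1,i=9
  #..## -> .   bit 19 = 0  t=0,i=0
  #..#. -> .   bit 18 = 0  t=0,i=16
  #...# -> #   bit 17 = 1  t=0,i=19
  #.... -> #   bit 16 = 1  t=1,i=22
  .#### -> #   bit 15 = 1  t=2,i=0
  .###. -> .   bit 14 = 0  t=0,i=2
  .##.# -> #   bit 13 = 1  t=1,i=7
  .##.. -> #   bit 12 = 1  t=0,i=14
  .#.## -> #   bit 11 = 1  t=0,i=6
  .#.#. -> #   bit 10 = 1  t=1,i=13
  .#..# -> .   bit 9 = 0  t=0,i=22
  .#... -> #   bit 8 = 1  t=0,i=18
  ..### -> .   bit 7 = 0  t=0,i=1
  ..##. -> #   bit 6 = 1  t=1,i=6
  ..#.# -> .   bit 5 = 0  t=1,i=12
  ..#.. -> .   bit 4 = 0  t=0,i=17
  ...## -> #   bit 3 = 1  t=1,i=17
  ...#. -> #   bit 2 = 1  t=0,i=20
  ....# -> #   bit 1 = 1  t=1,i=1
  ..... -> #   bit 0 = 1  t=1,i=0
  bits 11111000100000111011110101001111 = 4169383247

4169383247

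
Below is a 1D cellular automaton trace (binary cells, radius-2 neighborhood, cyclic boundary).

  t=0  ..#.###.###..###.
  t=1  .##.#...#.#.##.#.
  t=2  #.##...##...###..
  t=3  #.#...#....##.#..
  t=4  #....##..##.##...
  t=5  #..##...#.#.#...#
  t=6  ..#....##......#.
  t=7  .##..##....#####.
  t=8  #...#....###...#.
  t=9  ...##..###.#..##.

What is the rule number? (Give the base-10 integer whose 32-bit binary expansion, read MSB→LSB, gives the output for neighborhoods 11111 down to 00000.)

348659903

  [31] ##### => .  t=7,i=13
  [30] ####. => .  t=7,i=14
  [29] ###.# => .  t=0,i=6
  [28] ###.. => #  t=0,i=10
  [27] ##.## => .  t=0,i=7
  [26] ##.#. => #  t=1,i=3
  [25] ##..# => .  t=0,i=11
  [24] ##... => .  t=0,i=16
  [23] #.### => #  t=0,i=4
  [22] #.##. => #  t=1,i=12
  [21] #.#.# => .  t=1,i=10
  [20] #.#.. => .  t=1,i=4
  [19] #..## => #  t=0,i=12
  [18] #..#. => .  t=2,i=16
  [17] #...# => .  t=0,i=0
  [16] #.... => .  t=3,i=8
  [15] .#### => .  t=7,i=12
  [14] .###. => .  t=0,i=5
  [13] .##.# => #  t=1,i=2
  [12] .##.. => .  t=2,i=3
  [11] .#.## => .  t=0,i=3
  [10] .#.#. => .  t=1,i=9
  [9] .#..# => .  t=1,i=16
  [8] .#... => .  t=1,i=5
  [7] ..### => #  t=0,i=13
  [6] ..##. => .  t=1,i=1
  [5] ..#.# => #  t=0,i=2
  [4] ..#.. => #  t=3,i=6
  [3] ...## => #  t=2,i=6
  [2] ...#. => #  t=0,i=1
  [1] ....# => #  t=3,i=9
  [0] ..... => #  t=6,i=11
  bits 00010100110010000010000010111111 = 348659903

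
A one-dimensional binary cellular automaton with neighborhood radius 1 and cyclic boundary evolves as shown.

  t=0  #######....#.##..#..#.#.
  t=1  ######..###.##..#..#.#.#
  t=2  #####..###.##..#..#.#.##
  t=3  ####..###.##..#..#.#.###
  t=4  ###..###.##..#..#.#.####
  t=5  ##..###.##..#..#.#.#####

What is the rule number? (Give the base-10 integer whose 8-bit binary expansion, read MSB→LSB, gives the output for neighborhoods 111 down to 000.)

171

  nb ###: next=#  (t=0,i=1, bit7=1)
  nb ##.: next=.  (t=0,i=6, bit6=0)
  nb #.#: next=#  (t=0,i=12, bit5=1)
  nb #..: next=.  (t=0,i=7, bit4=0)
  nb .##: next=#  (t=0,i=0, bit3=1)
  nb .#.: next=.  (t=0,i=11, bit2=0)
  nb ..#: next=#  (t=0,i=10, bit1=1)
  nb ...: next=#  (t=0,i=8, bit0=1)
  bits 10101011 = 171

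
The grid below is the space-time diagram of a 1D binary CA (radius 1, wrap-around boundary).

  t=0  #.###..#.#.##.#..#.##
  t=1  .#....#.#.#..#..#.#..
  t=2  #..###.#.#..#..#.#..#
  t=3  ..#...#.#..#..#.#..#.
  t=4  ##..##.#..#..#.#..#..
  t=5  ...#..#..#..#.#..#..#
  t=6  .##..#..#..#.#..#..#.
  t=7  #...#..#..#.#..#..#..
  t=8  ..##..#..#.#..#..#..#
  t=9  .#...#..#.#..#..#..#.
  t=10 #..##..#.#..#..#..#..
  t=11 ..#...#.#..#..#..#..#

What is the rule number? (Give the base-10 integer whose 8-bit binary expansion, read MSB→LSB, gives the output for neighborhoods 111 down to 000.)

35

  ###|.  b7=0 t=0,i=3
  ##.|.  b6=0 t=0,i=0
  #.#|#  b5=1 t=0,i=1
  #..|.  b4=0 t=0,i=5
  .##|.  b3=0 t=0,i=2
  .#.|.  b2=0 t=0,i=7
  ..#|#  b1=1 t=0,i=6
  ...|#  b0=1 t=1,i=3
  bits 00100011 = 35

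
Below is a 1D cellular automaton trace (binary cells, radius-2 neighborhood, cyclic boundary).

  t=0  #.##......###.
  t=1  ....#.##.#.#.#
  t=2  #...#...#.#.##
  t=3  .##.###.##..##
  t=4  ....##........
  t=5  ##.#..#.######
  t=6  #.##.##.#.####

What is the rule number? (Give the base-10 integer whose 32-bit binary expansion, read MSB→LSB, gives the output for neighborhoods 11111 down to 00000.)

  #####|#  b31=1 t=5,i=10
  ####.|#  b30=1 t=5,i=0
  ###.#|.  b29=0 t=0,i=12
  ###..|.  b28=0 t=2,i=0
  ##.##|.  b27=0 t=3,i=0
  ##.#.|#  b26=1 t=0,i=13
  ##..#|.  b25=0 t=3,i=10
  ##...|#  b24=1 t=0,i=4
  #.###|#  b23=1 t=2,i=12
  #.##.|.  b22=0 t=0,i=2
  #.#.#|.  b21=0 t=0,i=0
  #.#..|#  b20=1 t=1,i=13
  #..##|.  b19=0 t=3,i=11
  #..#.|#  b18=1 t=5,i=5
  #...#|#  b17=1 t=2,i=2
  #....|.  b16=0 t=0,i=5
  .####|.  b15=0 t=5,i=9
  .###.|#  b14=1 t=0,i=11
  .##.#|.  b13=0 t=1,i=7
  .##..|.  b12=0 t=0,i=3
  .#.##|.  b11=0 t=0,i=1
  .#.#.|#  b10=1 t=1,i=10
  .#..#|.  b9=0 t=5,i=4
  .#...|#  b8=1 t=1,i=0
  ..###|.  b7=0 t=0,i=10
  ..##.|.  b6=0 t=3,i=12
  ..#.#|#  b5=1 t=1,i=4
  ..#..|#  b4=1 t=2,i=4
  ...##|#  b3=1 t=0,i=9
  ...#.|.  b2=0 t=1,i=3
  ....#|.  b1=0 t=0,i=8
  .....|#  b0=1 t=0,i=6
  bits 11000101100101100100010100111001 = 3314959673

3314959673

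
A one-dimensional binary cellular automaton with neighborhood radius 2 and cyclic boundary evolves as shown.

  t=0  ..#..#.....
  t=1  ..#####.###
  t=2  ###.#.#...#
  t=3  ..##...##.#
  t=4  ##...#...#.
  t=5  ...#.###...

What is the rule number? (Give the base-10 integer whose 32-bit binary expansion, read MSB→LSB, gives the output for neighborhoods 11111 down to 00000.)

  nb #####: next=#  (t=1,i=4, bit31=1)
  nb ####.: next=.  (t=1,i=5, bit30=0)
  nb ###.#: next=#  (t=1,i=6, bit29=1)
  nb ###..: next=#  (t=1,i=10, bit28=1)
  nb ##.##: next=.  (t=1,i=7, bit27=0)
  nb ##.#.: next=#  (t=2,i=3, bit26=1)
  nb ##..#: next=#  (t=1,i=0, bit25=1)
  nb ##...: next=.  (t=3,i=4, bit24=0)
  nb #.###: next=.  (t=1,i=8, bit23=0)
  nb #.##.: next=.  (t=4,i=0, bit22=0)
  nb #.#.#: next=.  (t=2,i=4, bit21=0)
  nb #.#..: next=.  (t=2,i=6, bit20=0)
  nb #..##: next=#  (t=1,i=1, bit19=1)
  nb #..#.: next=#  (t=0,i=4, bit18=1)
  nb #...#: next=#  (t=2,i=8, bit17=1)
  nb #....: next=.  (t=0,i=7, bit16=0)
  nb .####: next=.  (t=1,i=3, bit15=0)
  nb .###.: next=.  (t=1,i=9, bit14=0)
  nb .##.#: next=.  (t=3,i=8, bit13=0)
  nb .##..: next=.  (t=3,i=3, bit12=0)
  nb .#.##: next=.  (t=4,i=10, bit11=0)
  nb .#.#.: next=.  (t=2,i=5, bit10=0)
  nb .#..#: next=#  (t=0,i=3, bit9=1)
  nb .#...: next=#  (t=0,i=6, bit8=1)
  nb ..###: next=#  (t=1,i=2, bit7=1)
  nb ..##.: next=.  (t=3,i=2, bit6=0)
  nb ..#.#: next=.  (t=4,i=9, bit5=0)
  nb ..#..: next=#  (t=0,i=2, bit4=1)
  nb ...##: next=.  (t=2,i=9, bit3=0)
  nb ...#.: next=.  (t=0,i=1, bit2=0)
  nb ....#: next=.  (t=0,i=0, bit1=0)
  nb .....: next=#  (t=0,i=8, bit0=1)
  bits 10110110000011100000001110010001 = 3054371729

3054371729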